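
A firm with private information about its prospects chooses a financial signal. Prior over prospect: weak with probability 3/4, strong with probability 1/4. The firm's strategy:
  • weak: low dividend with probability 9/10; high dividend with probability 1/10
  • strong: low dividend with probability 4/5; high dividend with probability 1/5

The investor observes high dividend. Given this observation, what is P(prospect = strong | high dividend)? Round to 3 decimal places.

0.400

P(high dividend) = (3/4)·(1/10) + (1/4)·(1/5) = 1/8
P(strong | high dividend) = ((1/4)·(1/5)) / (1/8) = (1/20) / (1/8) = 2/5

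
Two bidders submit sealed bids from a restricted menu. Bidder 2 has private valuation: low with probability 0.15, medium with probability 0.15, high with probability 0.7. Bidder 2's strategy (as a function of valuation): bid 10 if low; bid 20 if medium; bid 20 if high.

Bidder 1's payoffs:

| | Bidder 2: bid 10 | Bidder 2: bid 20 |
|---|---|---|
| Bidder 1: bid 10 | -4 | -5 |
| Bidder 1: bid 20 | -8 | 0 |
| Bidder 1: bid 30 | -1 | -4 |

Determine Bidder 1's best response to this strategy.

E[bid 10] = 0.15·(-4) + 0.15·(-5) + 0.7·(-5) = -4.85
E[bid 20] = 0.15·(-8) + 0.15·(0) + 0.7·(0) = -1.2
E[bid 30] = 0.15·(-1) + 0.15·(-4) + 0.7·(-4) = -3.55
Best response: bid 20 (-1.2 is the largest).

bid 20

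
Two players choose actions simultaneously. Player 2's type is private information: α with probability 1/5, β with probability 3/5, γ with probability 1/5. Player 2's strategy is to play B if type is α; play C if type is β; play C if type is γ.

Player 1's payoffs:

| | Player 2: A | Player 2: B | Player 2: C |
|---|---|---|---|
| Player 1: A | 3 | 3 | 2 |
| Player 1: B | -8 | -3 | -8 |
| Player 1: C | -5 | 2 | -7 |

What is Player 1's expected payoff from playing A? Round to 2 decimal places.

E[A] = 1/5·3 + 3/5·2 + 1/5·2 = 3/5 + 6/5 + 2/5 = 11/5

2.20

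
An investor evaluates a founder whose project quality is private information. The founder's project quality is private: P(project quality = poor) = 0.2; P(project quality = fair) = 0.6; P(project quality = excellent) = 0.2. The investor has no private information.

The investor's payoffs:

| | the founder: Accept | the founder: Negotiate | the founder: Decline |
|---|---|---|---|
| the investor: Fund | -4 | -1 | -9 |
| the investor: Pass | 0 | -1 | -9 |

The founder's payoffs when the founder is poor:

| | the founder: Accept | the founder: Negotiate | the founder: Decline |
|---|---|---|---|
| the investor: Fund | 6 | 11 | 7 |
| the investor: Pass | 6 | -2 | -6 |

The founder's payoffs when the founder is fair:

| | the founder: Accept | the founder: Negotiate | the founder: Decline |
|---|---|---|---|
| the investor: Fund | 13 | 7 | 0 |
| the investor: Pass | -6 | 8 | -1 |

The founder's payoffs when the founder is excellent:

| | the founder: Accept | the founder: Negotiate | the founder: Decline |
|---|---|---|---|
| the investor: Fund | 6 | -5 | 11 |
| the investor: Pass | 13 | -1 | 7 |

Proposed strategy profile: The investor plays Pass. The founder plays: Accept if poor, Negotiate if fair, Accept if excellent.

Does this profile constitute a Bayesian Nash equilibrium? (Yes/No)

A profile is a BNE iff every type of every player is best-responding given beliefs about the other side.
The investor plays Pass: E[Pass] = 0.2·(0) + 0.6·(-1) + 0.2·(0) = -0.6; E[Fund] = -2.2. Best-responding. ✓
The founder (project quality poor), facing Pass: Accept gives 6, Negotiate gives -2, Decline gives -6. Proposed Accept is best. ✓
The founder (project quality fair), facing Pass: Accept gives -6, Negotiate gives 8, Decline gives -1. Proposed Negotiate is best. ✓
The founder (project quality excellent), facing Pass: Accept gives 13, Negotiate gives -1, Decline gives 7. Proposed Accept is best. ✓

Yes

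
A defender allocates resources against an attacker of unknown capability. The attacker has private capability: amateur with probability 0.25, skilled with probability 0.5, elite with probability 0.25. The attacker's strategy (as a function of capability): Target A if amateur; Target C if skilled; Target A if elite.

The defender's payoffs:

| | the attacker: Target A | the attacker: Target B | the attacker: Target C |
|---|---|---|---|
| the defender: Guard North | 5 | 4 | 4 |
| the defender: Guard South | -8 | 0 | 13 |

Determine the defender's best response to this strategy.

Guard North

E[Guard North] = 0.25·(5) + 0.5·(4) + 0.25·(5) = 4.5
E[Guard South] = 0.25·(-8) + 0.5·(13) + 0.25·(-8) = 2.5
Best response: Guard North (4.5 is the largest).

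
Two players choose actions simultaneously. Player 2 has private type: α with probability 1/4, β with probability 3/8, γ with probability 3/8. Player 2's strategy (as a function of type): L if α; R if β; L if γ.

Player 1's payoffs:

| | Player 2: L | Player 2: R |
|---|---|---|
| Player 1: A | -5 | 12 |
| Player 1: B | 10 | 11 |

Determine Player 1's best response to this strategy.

B

E[A] = 1/4·(-5) + 3/8·(12) + 3/8·(-5) = 11/8
E[B] = 1/4·(10) + 3/8·(11) + 3/8·(10) = 83/8
Best response: B (83/8 is the largest).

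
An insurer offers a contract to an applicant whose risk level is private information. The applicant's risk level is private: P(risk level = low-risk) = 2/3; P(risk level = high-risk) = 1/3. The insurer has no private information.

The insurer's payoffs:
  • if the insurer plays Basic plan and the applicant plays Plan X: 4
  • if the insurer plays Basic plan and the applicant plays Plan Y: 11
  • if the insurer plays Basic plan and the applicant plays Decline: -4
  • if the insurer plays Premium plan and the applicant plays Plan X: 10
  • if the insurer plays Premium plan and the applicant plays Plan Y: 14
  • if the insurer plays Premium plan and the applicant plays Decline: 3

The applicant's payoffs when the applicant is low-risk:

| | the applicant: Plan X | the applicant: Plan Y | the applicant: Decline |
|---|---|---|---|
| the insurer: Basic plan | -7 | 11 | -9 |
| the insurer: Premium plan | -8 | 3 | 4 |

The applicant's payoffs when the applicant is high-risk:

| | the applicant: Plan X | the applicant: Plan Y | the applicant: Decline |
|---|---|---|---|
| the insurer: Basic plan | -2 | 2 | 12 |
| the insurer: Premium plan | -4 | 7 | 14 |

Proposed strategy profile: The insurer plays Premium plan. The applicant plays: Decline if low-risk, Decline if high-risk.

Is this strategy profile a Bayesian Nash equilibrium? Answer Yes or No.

A profile is a BNE iff every type of every player is best-responding given beliefs about the other side.
The insurer plays Premium plan: E[Premium plan] = 2/3·(3) + 1/3·(3) = 3; E[Basic plan] = -4. Best-responding. ✓
The applicant (risk level low-risk), facing Premium plan: Plan X gives -8, Plan Y gives 3, Decline gives 4. Proposed Decline is best. ✓
The applicant (risk level high-risk), facing Premium plan: Plan X gives -4, Plan Y gives 7, Decline gives 14. Proposed Decline is best. ✓

Yes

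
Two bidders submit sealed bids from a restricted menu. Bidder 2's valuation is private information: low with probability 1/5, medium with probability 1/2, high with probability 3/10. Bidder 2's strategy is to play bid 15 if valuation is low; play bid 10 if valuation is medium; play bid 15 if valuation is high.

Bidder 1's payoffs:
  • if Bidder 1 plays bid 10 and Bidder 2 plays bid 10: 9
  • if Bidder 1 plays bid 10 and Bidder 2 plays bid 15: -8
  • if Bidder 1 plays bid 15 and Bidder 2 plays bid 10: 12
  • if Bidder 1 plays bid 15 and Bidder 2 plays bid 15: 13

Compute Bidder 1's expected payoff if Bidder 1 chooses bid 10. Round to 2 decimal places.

0.50

E[bid 10] = 1/5·(-8) + 1/2·9 + 3/10·(-8) = (-8/5) + 9/2 + (-12/5) = 1/2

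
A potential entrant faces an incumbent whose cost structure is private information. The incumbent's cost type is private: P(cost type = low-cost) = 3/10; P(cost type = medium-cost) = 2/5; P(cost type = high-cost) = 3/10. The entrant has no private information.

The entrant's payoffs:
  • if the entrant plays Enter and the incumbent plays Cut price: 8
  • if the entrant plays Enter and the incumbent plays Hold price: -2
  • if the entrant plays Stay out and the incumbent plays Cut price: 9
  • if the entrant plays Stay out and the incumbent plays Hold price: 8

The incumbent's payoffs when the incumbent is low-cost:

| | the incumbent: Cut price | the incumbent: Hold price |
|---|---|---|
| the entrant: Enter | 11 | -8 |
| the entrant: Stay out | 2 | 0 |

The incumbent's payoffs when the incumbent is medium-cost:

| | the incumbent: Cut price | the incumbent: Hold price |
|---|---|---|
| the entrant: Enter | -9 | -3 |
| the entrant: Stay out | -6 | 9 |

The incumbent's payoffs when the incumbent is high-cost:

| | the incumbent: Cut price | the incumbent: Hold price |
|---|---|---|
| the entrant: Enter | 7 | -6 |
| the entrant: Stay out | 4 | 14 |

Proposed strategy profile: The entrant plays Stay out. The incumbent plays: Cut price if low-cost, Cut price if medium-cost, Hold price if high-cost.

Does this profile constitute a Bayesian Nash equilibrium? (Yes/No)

The entrant plays Stay out: E[Stay out] = 3/10·(9) + 2/5·(9) + 3/10·(8) = 87/10; E[Enter] = 5. Best-responding. ✓
The incumbent (cost type low-cost), facing Stay out: Cut price gives 2, Hold price gives 0. Proposed Cut price is best. ✓
The incumbent (cost type medium-cost), facing Stay out: Cut price gives -6, Hold price gives 9. Proposed Cut price is not best — profitable deviation exists. ✗
The incumbent (cost type high-cost), facing Stay out: Cut price gives 4, Hold price gives 14. Proposed Hold price is best. ✓

No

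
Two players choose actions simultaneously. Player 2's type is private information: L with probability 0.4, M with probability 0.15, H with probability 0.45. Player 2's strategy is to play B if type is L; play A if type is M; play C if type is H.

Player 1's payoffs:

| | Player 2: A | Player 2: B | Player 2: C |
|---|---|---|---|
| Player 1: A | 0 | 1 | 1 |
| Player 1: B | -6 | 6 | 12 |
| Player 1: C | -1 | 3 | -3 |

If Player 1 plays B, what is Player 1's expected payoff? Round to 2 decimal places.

6.90

Take the expectation over Player 2's type, weighting each type's action by its prior probability.
E[B] = 0.4·6 + 0.15·(-6) + 0.45·12 = 2.4 + (-0.9) + 5.4 = 6.9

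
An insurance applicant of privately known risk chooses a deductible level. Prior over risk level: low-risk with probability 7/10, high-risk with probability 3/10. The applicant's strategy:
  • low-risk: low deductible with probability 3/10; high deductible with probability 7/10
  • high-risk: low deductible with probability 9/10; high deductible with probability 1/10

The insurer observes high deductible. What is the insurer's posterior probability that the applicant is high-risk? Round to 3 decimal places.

P(high deductible) = (7/10)·(7/10) + (3/10)·(1/10) = 13/25
P(high-risk | high deductible) = ((3/10)·(1/10)) / (13/25) = (3/100) / (13/25) = 3/52

0.058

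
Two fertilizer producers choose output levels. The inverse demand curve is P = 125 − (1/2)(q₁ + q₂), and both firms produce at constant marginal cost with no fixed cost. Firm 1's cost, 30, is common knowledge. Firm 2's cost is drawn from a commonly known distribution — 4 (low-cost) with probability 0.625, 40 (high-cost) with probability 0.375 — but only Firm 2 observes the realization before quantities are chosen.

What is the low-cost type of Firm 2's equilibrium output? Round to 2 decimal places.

Type-c best response for Firm 2: q₂(c) = (125 − c) − q₁/2.
Firm 1 maximizes expected profit; its first-order condition is 125 − q₁ − (1/2)E[q₂] − 30 = 0.
Substituting E[q₂] and solving: E[c₂] = 17.5, so q₁ = (125 − 2·30 + 17.5)/(3/2) = 55.
q₂(low-cost) = (125 − 4 − (1/2)·55) = 93.5.

93.50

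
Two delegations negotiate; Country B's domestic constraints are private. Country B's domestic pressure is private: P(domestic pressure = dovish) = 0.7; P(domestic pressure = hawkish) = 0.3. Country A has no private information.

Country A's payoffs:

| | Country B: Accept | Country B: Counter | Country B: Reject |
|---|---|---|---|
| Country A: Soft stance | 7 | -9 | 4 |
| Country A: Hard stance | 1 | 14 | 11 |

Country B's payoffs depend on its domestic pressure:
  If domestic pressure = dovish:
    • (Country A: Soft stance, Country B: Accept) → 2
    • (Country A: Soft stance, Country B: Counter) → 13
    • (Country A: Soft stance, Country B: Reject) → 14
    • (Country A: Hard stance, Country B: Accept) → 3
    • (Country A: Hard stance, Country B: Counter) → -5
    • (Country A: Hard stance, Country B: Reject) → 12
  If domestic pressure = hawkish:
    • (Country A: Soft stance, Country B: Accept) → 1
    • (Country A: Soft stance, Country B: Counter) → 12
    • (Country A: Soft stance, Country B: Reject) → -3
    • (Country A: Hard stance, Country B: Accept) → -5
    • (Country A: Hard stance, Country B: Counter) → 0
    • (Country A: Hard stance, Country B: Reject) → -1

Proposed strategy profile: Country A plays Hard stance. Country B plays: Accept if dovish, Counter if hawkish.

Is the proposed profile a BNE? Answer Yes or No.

No

A profile is a BNE iff every type of every player is best-responding given beliefs about the other side.
Country A plays Hard stance: E[Hard stance] = 0.7·(1) + 0.3·(14) = 4.9; E[Soft stance] = 2.2. Best-responding. ✓
Country B (domestic pressure dovish), facing Hard stance: Accept gives 3, Counter gives -5, Reject gives 12. Proposed Accept is not best — profitable deviation exists. ✗
Country B (domestic pressure hawkish), facing Hard stance: Accept gives -5, Counter gives 0, Reject gives -1. Proposed Counter is best. ✓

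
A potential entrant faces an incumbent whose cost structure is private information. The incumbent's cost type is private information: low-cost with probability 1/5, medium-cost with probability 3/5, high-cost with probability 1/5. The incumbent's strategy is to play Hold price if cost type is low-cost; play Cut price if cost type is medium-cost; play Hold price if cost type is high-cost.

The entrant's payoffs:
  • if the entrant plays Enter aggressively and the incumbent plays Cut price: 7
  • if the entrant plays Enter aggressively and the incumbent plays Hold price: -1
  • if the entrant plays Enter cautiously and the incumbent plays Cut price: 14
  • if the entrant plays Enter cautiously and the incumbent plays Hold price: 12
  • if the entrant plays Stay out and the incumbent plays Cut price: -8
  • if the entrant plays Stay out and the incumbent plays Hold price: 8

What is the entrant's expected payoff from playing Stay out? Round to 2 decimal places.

-1.60

Take the expectation over the incumbent's cost type, weighting each type's action by its prior probability.
E[Stay out] = 1/5·8 + 3/5·(-8) + 1/5·8 = 8/5 + (-24/5) + 8/5 = -8/5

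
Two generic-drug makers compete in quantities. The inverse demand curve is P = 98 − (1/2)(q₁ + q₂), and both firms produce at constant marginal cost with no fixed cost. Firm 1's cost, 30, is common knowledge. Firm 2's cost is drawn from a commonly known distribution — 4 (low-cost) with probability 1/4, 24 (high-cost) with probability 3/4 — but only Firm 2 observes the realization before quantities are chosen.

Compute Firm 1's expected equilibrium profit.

Each type of Firm 2 best-responds to q₁; Firm 1 best-responds to the expected q₂ over Firm 2's types.
Firm 2 with cost c maximizes (98 − (1/2)(q₁+q₂) − c)·q₂, giving q₂(c) = (98 − c − (1/2)q₁).
E[c₂] = 1/4·4 + 3/4·24 = 19
Firm 1's FOC against E[q₂] yields q₁ = (98 − 2·30 + E[c₂])/(3/2) = (98 − 60 + 19)/(3/2) = 38.
E[P] = 98 − (1/2)·(q₁ + E[q₂]) = 49; Firm 1's expected profit = (E[P] − 30)·q₁ = (49 − 30)·38 = 722.

722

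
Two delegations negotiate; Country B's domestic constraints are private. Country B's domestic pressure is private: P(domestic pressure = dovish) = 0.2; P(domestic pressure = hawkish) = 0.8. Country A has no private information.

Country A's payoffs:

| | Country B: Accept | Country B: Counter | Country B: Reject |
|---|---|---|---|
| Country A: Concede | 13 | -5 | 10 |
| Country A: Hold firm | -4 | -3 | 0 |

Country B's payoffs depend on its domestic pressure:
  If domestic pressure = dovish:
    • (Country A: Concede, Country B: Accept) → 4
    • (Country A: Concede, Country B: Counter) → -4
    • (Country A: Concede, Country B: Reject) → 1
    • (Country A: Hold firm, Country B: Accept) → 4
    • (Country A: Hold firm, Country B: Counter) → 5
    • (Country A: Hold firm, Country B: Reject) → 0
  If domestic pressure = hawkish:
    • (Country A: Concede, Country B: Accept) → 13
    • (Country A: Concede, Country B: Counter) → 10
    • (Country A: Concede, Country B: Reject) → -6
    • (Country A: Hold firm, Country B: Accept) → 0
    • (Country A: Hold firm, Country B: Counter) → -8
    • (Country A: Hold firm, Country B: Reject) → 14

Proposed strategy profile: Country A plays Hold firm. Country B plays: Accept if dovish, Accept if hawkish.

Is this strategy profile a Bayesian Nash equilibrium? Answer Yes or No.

No

A profile is a BNE iff every type of every player is best-responding given beliefs about the other side.
Country A plays Hold firm: E[Hold firm] = 0.2·(-4) + 0.8·(-4) = -4; E[Concede] = 13. Not best-responding. ✗
Country B (domestic pressure dovish), facing Hold firm: Accept gives 4, Counter gives 5, Reject gives 0. Proposed Accept is not best — profitable deviation exists. ✗
Country B (domestic pressure hawkish), facing Hold firm: Accept gives 0, Counter gives -8, Reject gives 14. Proposed Accept is not best — profitable deviation exists. ✗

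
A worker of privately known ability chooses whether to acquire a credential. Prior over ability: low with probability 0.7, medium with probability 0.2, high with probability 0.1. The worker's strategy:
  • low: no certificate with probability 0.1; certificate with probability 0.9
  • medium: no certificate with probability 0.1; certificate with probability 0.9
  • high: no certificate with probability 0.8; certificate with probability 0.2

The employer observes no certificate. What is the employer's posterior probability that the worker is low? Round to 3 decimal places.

0.412

Apply Bayes' rule using the sender's strategy as the likelihood.
P(no certificate) = 0.7·0.1 + 0.2·0.1 + 0.1·0.8 = 0.17
P(low | no certificate) = (0.7·0.1) / 0.17 = 0.07 / 0.17 = 0.411765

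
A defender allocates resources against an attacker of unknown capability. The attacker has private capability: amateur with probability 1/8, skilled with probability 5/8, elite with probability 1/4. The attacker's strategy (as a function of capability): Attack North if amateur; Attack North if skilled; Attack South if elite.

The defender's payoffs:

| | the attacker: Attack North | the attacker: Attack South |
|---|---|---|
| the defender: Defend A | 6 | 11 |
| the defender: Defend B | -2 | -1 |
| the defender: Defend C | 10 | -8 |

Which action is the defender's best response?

Compute the defender's expected payoff for each action, taking the expectation over the attacker's type.
E[Defend A] = 1/8·(6) + 5/8·(6) + 1/4·(11) = 29/4
E[Defend B] = 1/8·(-2) + 5/8·(-2) + 1/4·(-1) = -7/4
E[Defend C] = 1/8·(10) + 5/8·(10) + 1/4·(-8) = 11/2
Best response: Defend A (29/4 is the largest).

Defend A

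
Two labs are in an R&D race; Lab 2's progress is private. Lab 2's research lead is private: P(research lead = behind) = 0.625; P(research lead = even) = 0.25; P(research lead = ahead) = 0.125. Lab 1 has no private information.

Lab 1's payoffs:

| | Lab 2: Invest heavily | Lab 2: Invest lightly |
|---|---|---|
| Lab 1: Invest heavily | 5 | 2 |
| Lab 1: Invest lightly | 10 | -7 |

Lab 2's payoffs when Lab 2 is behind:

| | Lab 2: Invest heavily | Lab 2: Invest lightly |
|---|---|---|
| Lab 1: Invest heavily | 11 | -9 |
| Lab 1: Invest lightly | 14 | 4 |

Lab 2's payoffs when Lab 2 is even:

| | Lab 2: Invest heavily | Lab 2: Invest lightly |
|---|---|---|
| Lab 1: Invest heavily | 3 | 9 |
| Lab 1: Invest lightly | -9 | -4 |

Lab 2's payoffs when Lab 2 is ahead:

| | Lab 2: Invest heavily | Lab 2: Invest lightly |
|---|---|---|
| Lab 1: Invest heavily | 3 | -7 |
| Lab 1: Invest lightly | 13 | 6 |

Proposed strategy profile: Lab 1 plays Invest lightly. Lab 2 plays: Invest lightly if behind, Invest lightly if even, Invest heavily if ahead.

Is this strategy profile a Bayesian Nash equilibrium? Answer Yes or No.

No

A profile is a BNE iff every type of every player is best-responding given beliefs about the other side.
Lab 1 plays Invest lightly: E[Invest lightly] = 0.625·(-7) + 0.25·(-7) + 0.125·(10) = -4.875; E[Invest heavily] = 2.375. Not best-responding. ✗
Lab 2 (research lead behind), facing Invest lightly: Invest heavily gives 14, Invest lightly gives 4. Proposed Invest lightly is not best — profitable deviation exists. ✗
Lab 2 (research lead even), facing Invest lightly: Invest heavily gives -9, Invest lightly gives -4. Proposed Invest lightly is best. ✓
Lab 2 (research lead ahead), facing Invest lightly: Invest heavily gives 13, Invest lightly gives 6. Proposed Invest heavily is best. ✓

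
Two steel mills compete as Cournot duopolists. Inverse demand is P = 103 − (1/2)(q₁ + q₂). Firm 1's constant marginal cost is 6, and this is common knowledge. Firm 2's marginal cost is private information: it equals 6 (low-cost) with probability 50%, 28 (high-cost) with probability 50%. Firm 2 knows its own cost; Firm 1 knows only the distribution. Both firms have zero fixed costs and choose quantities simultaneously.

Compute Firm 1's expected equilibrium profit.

2592

Type-c best response for Firm 2: q₂(c) = (103 − c) − q₁/2.
Firm 1 maximizes expected profit; its first-order condition is 103 − q₁ − (1/2)E[q₂] − 6 = 0.
Substituting E[q₂] and solving: E[c₂] = 17, so q₁ = (103 − 2·6 + 17)/(3/2) = 72.
E[P] = 103 − (1/2)·(q₁ + E[q₂]) = 42; Firm 1's expected profit = (E[P] − 6)·q₁ = (42 − 6)·72 = 2592.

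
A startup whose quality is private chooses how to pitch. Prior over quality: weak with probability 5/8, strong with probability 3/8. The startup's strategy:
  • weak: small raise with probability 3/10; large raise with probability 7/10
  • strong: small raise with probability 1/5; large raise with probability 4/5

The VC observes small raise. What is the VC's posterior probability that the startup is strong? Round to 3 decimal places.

Apply Bayes' rule using the sender's strategy as the likelihood.
P(small raise) = (5/8)·(3/10) + (3/8)·(1/5) = 21/80
P(strong | small raise) = ((3/8)·(1/5)) / (21/80) = (3/40) / (21/80) = 2/7

0.286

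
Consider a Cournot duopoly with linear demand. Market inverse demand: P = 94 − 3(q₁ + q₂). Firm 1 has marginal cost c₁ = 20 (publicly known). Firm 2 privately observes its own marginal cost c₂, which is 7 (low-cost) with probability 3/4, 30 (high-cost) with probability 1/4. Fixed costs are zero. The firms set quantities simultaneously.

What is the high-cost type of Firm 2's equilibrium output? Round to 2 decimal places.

Type-c best response for Firm 2: q₂(c) = (94 − c)/6 − q₁/2.
Firm 1 maximizes expected profit; its first-order condition is 94 − 6q₁ − 3E[q₂] − 20 = 0.
Substituting E[q₂] and solving: E[c₂] = 12.75, so q₁ = (94 − 2·20 + 12.75)/9 = 7.41667.
q₂(high-cost) = (94 − 30 − 3·7.41667)/6 = 6.95833.

6.96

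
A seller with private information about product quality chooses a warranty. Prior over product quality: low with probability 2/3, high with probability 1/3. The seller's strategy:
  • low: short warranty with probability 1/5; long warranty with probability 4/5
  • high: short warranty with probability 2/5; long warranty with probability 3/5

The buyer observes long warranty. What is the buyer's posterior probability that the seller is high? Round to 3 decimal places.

P(long warranty) = (2/3)·(4/5) + (1/3)·(3/5) = 11/15
P(high | long warranty) = ((1/3)·(3/5)) / (11/15) = (1/5) / (11/15) = 3/11

0.273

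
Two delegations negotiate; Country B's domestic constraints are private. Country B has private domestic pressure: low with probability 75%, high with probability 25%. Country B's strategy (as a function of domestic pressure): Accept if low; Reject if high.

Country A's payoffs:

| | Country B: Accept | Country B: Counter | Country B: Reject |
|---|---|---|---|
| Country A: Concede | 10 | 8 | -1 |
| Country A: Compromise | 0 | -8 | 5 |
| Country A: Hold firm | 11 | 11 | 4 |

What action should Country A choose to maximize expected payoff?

E[Concede] = 0.75·(10) + 0.25·(-1) = 7.25
E[Compromise] = 0.75·(0) + 0.25·(5) = 1.25
E[Hold firm] = 0.75·(11) + 0.25·(4) = 9.25
Best response: Hold firm (9.25 is the largest).

Hold firm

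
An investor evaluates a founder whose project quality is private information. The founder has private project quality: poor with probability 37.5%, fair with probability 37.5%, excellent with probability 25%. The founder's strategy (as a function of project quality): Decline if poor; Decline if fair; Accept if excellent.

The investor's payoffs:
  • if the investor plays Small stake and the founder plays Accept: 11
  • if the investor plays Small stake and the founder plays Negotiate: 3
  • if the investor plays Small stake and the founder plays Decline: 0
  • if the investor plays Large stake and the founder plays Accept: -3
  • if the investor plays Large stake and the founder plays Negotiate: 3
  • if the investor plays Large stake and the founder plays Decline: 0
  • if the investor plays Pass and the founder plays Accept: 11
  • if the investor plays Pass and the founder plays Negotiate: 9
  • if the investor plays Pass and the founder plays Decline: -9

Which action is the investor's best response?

Small stake

E[Small stake] = 0.375·(0) + 0.375·(0) + 0.25·(11) = 2.75
E[Large stake] = 0.375·(0) + 0.375·(0) + 0.25·(-3) = -0.75
E[Pass] = 0.375·(-9) + 0.375·(-9) + 0.25·(11) = -4
Best response: Small stake (2.75 is the largest).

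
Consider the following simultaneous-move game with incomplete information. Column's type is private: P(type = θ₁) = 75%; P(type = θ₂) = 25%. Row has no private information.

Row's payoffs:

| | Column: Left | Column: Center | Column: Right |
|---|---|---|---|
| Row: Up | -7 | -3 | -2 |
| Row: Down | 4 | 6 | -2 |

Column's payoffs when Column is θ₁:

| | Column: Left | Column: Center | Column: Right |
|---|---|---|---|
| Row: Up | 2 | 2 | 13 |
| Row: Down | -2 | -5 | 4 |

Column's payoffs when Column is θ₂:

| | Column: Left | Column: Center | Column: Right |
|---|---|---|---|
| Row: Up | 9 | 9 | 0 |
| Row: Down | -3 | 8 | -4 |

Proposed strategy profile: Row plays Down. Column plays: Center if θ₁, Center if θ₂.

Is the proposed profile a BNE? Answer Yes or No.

No

Row plays Down: E[Down] = 0.75·(6) + 0.25·(6) = 6; E[Up] = -3. Best-responding. ✓
Column (type θ₁), facing Down: Left gives -2, Center gives -5, Right gives 4. Proposed Center is not best — profitable deviation exists. ✗
Column (type θ₂), facing Down: Left gives -3, Center gives 8, Right gives -4. Proposed Center is best. ✓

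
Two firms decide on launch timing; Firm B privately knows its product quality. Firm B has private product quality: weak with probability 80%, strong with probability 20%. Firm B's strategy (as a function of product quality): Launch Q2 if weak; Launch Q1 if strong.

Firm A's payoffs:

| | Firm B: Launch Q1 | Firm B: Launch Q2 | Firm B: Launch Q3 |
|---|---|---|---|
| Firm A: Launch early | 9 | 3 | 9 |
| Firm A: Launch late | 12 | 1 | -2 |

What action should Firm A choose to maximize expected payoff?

E[Launch early] = 0.8·(3) + 0.2·(9) = 4.2
E[Launch late] = 0.8·(1) + 0.2·(12) = 3.2
Best response: Launch early (4.2 is the largest).

Launch early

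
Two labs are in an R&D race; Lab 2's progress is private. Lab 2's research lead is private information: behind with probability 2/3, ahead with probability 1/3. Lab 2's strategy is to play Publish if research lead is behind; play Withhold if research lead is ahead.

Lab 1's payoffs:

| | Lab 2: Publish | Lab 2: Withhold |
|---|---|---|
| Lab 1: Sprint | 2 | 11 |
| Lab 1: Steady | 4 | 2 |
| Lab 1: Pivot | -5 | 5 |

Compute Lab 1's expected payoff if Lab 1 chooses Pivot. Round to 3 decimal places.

-1.667

E[Pivot] = 2/3·(-5) + 1/3·5 = (-10/3) + 5/3 = -5/3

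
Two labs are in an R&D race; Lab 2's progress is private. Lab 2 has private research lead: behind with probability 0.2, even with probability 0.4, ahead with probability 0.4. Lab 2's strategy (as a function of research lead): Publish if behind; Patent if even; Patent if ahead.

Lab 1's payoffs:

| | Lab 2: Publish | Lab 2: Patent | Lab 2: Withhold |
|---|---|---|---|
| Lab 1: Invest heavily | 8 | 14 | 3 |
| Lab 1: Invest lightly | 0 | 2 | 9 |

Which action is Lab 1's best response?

E[Invest heavily] = 0.2·(8) + 0.4·(14) + 0.4·(14) = 12.8
E[Invest lightly] = 0.2·(0) + 0.4·(2) + 0.4·(2) = 1.6
Best response: Invest heavily (12.8 is the largest).

Invest heavily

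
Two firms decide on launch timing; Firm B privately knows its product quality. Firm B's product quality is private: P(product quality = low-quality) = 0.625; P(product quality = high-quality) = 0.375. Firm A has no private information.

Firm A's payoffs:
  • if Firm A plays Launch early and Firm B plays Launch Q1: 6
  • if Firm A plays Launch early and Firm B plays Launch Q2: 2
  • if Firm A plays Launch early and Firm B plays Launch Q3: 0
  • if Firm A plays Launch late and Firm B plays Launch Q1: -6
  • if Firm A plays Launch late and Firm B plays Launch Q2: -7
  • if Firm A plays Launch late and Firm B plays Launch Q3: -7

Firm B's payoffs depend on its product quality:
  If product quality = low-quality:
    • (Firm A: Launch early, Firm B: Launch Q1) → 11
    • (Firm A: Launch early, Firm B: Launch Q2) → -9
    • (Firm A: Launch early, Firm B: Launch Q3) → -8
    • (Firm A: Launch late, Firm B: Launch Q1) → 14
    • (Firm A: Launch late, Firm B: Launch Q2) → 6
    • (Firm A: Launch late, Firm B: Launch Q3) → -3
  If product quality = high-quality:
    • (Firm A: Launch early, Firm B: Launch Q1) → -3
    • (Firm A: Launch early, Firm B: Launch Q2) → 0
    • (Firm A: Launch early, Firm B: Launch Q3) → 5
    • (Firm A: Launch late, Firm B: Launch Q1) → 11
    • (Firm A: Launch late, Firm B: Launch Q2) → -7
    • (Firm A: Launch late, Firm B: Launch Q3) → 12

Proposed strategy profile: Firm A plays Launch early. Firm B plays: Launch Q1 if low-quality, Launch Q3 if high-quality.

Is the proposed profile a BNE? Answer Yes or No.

Firm A plays Launch early: E[Launch early] = 0.625·(6) + 0.375·(0) = 3.75; E[Launch late] = -6.375. Best-responding. ✓
Firm B (product quality low-quality), facing Launch early: Launch Q1 gives 11, Launch Q2 gives -9, Launch Q3 gives -8. Proposed Launch Q1 is best. ✓
Firm B (product quality high-quality), facing Launch early: Launch Q1 gives -3, Launch Q2 gives 0, Launch Q3 gives 5. Proposed Launch Q3 is best. ✓

Yes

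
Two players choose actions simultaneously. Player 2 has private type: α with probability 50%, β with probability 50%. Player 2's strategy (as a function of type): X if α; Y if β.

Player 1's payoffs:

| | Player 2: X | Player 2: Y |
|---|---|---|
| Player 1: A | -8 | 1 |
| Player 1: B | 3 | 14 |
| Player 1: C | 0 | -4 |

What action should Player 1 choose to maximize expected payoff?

B

Compute Player 1's expected payoff for each action, taking the expectation over Player 2's type.
E[A] = 0.5·(-8) + 0.5·(1) = -3.5
E[B] = 0.5·(3) + 0.5·(14) = 8.5
E[C] = 0.5·(0) + 0.5·(-4) = -2
Best response: B (8.5 is the largest).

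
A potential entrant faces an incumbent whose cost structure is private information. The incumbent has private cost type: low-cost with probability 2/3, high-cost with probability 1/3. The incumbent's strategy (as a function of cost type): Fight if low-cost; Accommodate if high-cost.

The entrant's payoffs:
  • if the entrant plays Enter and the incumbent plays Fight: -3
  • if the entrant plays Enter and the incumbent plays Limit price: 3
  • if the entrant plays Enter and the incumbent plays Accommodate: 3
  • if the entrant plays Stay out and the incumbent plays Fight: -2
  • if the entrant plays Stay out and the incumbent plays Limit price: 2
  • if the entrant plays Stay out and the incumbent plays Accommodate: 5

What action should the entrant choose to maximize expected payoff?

E[Enter] = 2/3·(-3) + 1/3·(3) = -1
E[Stay out] = 2/3·(-2) + 1/3·(5) = 1/3
Best response: Stay out (1/3 is the largest).

Stay out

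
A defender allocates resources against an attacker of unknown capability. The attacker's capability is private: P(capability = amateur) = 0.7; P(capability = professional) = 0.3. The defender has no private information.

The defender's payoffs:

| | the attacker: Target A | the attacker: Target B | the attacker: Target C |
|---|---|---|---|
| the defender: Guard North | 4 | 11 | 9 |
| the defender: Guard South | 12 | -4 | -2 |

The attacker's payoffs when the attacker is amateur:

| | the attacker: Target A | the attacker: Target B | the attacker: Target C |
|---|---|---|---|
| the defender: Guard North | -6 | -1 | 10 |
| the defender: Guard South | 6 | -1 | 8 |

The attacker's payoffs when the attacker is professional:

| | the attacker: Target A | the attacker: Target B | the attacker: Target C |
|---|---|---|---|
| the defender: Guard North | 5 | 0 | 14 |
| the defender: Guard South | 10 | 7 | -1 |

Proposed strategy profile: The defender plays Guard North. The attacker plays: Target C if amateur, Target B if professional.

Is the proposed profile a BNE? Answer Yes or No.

A profile is a BNE iff every type of every player is best-responding given beliefs about the other side.
The defender plays Guard North: E[Guard North] = 0.7·(9) + 0.3·(11) = 9.6; E[Guard South] = -2.6. Best-responding. ✓
The attacker (capability amateur), facing Guard North: Target A gives -6, Target B gives -1, Target C gives 10. Proposed Target C is best. ✓
The attacker (capability professional), facing Guard North: Target A gives 5, Target B gives 0, Target C gives 14. Proposed Target B is not best — profitable deviation exists. ✗

No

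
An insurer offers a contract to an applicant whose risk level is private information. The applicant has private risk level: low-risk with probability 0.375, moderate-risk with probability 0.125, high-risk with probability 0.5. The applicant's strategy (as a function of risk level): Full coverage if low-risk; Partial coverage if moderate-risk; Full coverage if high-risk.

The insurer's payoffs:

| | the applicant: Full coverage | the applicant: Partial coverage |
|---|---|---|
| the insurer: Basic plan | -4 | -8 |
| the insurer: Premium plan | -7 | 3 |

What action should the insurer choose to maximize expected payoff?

Basic plan

Compute the insurer's expected payoff for each action, taking the expectation over the applicant's type.
E[Basic plan] = 0.375·(-4) + 0.125·(-8) + 0.5·(-4) = -4.5
E[Premium plan] = 0.375·(-7) + 0.125·(3) + 0.5·(-7) = -5.75
Best response: Basic plan (-4.5 is the largest).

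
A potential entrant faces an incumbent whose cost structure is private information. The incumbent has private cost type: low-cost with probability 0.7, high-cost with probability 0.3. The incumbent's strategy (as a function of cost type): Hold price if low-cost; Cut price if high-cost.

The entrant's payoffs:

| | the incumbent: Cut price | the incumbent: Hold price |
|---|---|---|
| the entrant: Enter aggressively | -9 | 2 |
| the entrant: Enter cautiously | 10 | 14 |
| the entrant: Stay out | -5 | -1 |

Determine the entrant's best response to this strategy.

E[Enter aggressively] = 0.7·(2) + 0.3·(-9) = -1.3
E[Enter cautiously] = 0.7·(14) + 0.3·(10) = 12.8
E[Stay out] = 0.7·(-1) + 0.3·(-5) = -2.2
Best response: Enter cautiously (12.8 is the largest).

Enter cautiously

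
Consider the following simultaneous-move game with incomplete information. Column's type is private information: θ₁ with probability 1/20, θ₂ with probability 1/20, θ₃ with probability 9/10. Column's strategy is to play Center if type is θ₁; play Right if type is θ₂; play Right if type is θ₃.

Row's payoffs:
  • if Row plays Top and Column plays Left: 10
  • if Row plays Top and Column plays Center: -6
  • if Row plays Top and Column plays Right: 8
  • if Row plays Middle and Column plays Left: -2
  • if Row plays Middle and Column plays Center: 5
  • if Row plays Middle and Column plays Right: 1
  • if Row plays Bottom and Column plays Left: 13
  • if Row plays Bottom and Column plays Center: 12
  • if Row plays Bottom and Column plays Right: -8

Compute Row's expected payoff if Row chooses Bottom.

-7

Take the expectation over Column's type, weighting each type's action by its prior probability.
E[Bottom] = 1/20·12 + 1/20·(-8) + 9/10·(-8) = 3/5 + (-2/5) + (-36/5) = -7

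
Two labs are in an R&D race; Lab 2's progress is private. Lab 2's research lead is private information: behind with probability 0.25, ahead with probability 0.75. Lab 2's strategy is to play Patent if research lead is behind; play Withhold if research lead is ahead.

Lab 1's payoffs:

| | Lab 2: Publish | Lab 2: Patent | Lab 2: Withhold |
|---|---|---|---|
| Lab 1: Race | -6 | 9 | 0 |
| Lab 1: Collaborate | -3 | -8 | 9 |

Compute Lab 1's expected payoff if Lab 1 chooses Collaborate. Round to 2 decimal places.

E[Collaborate] = 0.25·(-8) + 0.75·9 = (-2) + 6.75 = 4.75

4.75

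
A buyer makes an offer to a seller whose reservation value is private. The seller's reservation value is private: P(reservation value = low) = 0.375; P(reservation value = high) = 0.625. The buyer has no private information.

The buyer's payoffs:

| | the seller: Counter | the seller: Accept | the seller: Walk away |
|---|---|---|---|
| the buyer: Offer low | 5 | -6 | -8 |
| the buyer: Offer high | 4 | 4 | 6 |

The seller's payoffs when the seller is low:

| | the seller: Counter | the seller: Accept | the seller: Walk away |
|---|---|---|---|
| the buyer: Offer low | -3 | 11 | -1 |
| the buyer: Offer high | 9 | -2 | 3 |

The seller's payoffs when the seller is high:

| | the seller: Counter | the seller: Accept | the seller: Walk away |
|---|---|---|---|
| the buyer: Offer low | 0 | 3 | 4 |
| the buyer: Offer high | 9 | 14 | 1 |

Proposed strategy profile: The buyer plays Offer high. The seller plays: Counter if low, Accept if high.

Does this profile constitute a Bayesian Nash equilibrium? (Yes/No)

A profile is a BNE iff every type of every player is best-responding given beliefs about the other side.
The buyer plays Offer high: E[Offer high] = 0.375·(4) + 0.625·(4) = 4; E[Offer low] = -1.875. Best-responding. ✓
The seller (reservation value low), facing Offer high: Counter gives 9, Accept gives -2, Walk away gives 3. Proposed Counter is best. ✓
The seller (reservation value high), facing Offer high: Counter gives 9, Accept gives 14, Walk away gives 1. Proposed Accept is best. ✓

Yes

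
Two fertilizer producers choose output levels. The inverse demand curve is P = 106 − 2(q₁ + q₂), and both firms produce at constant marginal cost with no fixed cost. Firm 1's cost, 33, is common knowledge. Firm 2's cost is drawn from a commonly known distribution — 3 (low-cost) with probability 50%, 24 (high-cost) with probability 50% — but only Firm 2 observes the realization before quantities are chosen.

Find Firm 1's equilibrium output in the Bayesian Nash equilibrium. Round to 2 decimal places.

Type-c best response for Firm 2: q₂(c) = (106 − c)/4 − q₁/2.
Firm 1 maximizes expected profit; its first-order condition is 106 − 4q₁ − 2E[q₂] − 33 = 0.
Substituting E[q₂] and solving: E[c₂] = 13.5, so q₁ = (106 − 2·33 + 13.5)/6 = 8.91667.

8.92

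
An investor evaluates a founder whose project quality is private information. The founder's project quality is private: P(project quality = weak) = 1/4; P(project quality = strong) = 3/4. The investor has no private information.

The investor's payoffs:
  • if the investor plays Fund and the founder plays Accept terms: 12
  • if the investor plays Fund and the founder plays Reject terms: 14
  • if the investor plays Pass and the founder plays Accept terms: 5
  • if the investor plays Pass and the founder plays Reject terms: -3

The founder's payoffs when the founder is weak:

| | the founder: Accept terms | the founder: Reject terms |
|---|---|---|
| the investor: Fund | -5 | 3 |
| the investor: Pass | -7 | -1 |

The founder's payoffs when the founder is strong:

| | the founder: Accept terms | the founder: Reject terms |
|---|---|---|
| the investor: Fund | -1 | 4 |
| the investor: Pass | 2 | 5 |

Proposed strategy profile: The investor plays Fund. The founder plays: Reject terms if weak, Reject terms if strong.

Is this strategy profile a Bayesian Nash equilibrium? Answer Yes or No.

Yes

The investor plays Fund: E[Fund] = 1/4·(14) + 3/4·(14) = 14; E[Pass] = -3. Best-responding. ✓
The founder (project quality weak), facing Fund: Accept terms gives -5, Reject terms gives 3. Proposed Reject terms is best. ✓
The founder (project quality strong), facing Fund: Accept terms gives -1, Reject terms gives 4. Proposed Reject terms is best. ✓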